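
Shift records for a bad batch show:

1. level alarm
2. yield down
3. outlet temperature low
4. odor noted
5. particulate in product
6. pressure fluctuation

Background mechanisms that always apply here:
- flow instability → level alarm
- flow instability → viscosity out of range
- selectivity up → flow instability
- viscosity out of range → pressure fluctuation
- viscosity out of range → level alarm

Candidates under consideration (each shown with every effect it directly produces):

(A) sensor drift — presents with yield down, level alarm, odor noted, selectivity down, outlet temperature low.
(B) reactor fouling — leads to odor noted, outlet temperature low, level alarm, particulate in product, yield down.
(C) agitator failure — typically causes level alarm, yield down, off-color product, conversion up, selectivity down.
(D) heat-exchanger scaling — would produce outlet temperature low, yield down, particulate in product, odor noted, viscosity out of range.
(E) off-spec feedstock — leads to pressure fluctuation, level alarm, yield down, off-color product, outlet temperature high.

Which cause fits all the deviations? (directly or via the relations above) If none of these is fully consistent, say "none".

Checking each candidate against the observations:
(A) sensor drift — does not account for particulate in product, pressure fluctuation
(B) reactor fouling — does not account for pressure fluctuation
(C) agitator failure — level alarm ✓; yield down ✓; outlet temperature low ✗; odor noted ✗; particulate in product ✗; pressure fluctuation ✗
(D) heat-exchanger scaling — level alarm ✓ (through viscosity out of range → level alarm); yield down ✓; outlet temperature low ✓; odor noted ✓; particulate in product ✓; pressure fluctuation ✓ (through viscosity out of range → pressure fluctuation)
(E) off-spec feedstock — level alarm ✓; yield down ✓; outlet temperature low ✗; odor noted ✗; particulate in product ✗; pressure fluctuation ✓
Only (D) is consistent with every observation.

D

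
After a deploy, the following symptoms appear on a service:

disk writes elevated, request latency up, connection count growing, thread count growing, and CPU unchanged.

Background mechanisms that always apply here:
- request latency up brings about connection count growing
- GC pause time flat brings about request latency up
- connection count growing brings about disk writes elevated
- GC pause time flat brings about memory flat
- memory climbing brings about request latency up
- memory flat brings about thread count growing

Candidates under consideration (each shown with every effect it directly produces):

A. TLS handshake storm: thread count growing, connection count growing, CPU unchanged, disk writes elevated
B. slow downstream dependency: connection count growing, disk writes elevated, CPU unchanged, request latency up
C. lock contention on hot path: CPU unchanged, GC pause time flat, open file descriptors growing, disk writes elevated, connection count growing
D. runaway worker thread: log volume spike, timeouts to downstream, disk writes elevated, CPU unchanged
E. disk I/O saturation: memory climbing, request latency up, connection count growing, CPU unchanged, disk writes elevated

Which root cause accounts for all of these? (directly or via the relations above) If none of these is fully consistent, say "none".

C

Checking each candidate against the observations:
(A) TLS handshake storm — disk writes elevated yes; request latency up NO; connection count growing yes; thread count growing yes; CPU unchanged yes
(B) slow downstream dependency — disk writes elevated yes; request latency up yes; connection count growing yes; thread count growing NO; CPU unchanged yes
(C) lock contention on hot path — accounts for every observation (request latency up by GC pause time flat → request latency up)
(D) runaway worker thread — disk writes elevated yes; request latency up NO; connection count growing NO; thread count growing NO; CPU unchanged yes
(E) disk I/O saturation — does not account for thread count growing
(C) alone accounts for all the evidence.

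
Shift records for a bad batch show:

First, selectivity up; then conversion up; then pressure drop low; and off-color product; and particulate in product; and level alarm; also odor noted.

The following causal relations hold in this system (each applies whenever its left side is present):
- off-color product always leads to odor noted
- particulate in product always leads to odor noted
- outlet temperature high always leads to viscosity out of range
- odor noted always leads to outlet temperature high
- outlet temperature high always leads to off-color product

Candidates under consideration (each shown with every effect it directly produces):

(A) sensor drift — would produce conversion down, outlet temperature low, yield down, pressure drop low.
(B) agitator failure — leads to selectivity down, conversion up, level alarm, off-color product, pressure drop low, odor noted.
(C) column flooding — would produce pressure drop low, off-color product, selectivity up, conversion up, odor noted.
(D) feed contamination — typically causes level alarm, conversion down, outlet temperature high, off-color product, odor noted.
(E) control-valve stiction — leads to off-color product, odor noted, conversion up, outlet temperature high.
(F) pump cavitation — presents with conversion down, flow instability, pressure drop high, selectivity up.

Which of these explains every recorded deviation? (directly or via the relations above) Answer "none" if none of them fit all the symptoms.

none

Testing each hypothesis:
(A) sensor drift — selectivity up NO; conversion up NO; pressure drop low yes; off-color product NO; particulate in product NO; level alarm NO; odor noted NO
(B) agitator failure — fails on selectivity up, particulate in product (predicts selectivity down, not selectivity up)
(C) column flooding — selectivity up yes; conversion up yes; pressure drop low yes; off-color product yes; particulate in product NO; level alarm NO; odor noted yes
(D) feed contamination — fails on selectivity up, conversion up, pressure drop low, particulate in product (predicts conversion down, not conversion up)
(E) control-valve stiction — does not account for selectivity up, pressure drop low, particulate in product, level alarm
(F) pump cavitation — fails on conversion up, pressure drop low, off-color product, particulate in product, level alarm, odor noted (predicts conversion down, not conversion up; predicts pressure drop high, not pressure drop low)
No candidate is consistent with all observations.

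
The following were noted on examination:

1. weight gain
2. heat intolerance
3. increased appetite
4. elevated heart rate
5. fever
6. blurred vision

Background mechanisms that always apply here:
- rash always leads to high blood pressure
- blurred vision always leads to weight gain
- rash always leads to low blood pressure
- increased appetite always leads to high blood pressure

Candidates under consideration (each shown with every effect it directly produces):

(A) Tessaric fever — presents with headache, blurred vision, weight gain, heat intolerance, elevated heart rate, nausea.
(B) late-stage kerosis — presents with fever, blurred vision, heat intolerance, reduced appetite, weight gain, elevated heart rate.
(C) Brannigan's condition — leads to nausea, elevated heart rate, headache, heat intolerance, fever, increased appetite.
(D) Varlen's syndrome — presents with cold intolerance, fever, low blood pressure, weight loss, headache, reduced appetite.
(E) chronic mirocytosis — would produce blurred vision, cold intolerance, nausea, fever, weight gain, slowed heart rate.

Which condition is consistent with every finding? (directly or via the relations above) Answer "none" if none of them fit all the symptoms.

none

Checking each candidate against the observations:
(A) Tessaric fever — weight gain match; heat intolerance match; increased appetite miss; elevated heart rate match; fever miss; blurred vision match
(B) late-stage kerosis — weight gain match; heat intolerance match; increased appetite miss; elevated heart rate match; fever match; blurred vision match
(C) Brannigan's condition — weight gain miss; heat intolerance match; increased appetite match; elevated heart rate match; fever match; blurred vision miss
(D) Varlen's syndrome — weight gain miss; heat intolerance miss; increased appetite miss; elevated heart rate miss; fever match; blurred vision miss
(E) chronic mirocytosis — weight gain match; heat intolerance miss; increased appetite miss; elevated heart rate miss; fever match; blurred vision match
None of the listed candidates fits everything.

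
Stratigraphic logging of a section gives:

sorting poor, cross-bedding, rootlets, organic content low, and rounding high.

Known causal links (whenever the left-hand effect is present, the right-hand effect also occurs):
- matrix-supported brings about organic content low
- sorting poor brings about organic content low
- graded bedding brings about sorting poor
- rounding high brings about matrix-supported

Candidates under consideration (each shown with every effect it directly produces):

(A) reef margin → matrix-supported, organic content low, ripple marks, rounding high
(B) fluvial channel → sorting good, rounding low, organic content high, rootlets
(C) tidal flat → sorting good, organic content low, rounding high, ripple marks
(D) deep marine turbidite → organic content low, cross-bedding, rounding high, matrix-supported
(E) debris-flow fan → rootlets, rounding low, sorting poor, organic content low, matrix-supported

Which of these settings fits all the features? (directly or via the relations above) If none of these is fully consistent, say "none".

none

Checking each candidate against the observations:
(A) reef margin — sorting poor ✗; cross-bedding ✗; rootlets ✗; organic content low ✓; rounding high ✓
(B) fluvial channel — sorting poor ✗; cross-bedding ✗; rootlets ✓; organic content low ✗; rounding high ✗
(C) tidal flat — sorting poor ✗; cross-bedding ✗; rootlets ✗; organic content low ✓; rounding high ✓
(D) deep marine turbidite — does not account for sorting poor, rootlets
(E) debris-flow fan — fails on cross-bedding, rounding high (predicts rounding low, not rounding high)
No candidate is consistent with all observations.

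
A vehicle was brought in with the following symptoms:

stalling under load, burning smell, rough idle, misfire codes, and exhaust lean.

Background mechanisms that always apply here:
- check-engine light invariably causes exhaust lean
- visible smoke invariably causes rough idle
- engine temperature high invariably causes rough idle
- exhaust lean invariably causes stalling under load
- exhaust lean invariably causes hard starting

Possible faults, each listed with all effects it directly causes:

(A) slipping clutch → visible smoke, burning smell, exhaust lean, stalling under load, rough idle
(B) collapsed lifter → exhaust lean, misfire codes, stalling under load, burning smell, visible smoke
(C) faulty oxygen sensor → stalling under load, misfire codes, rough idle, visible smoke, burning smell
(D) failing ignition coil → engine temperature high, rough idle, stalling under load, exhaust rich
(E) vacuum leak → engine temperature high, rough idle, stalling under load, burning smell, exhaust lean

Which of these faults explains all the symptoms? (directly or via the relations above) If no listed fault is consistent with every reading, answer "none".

For each candidate, compare predicted effects to what was observed:
(A) slipping clutch — stalling under load +; burning smell +; rough idle +; misfire codes -; exhaust lean +
(B) collapsed lifter — accounts for every observation (rough idle through visible smoke → rough idle)
(C) faulty oxygen sensor — does not account for exhaust lean
(D) failing ignition coil — stalling under load +; burning smell -; rough idle +; misfire codes -; exhaust lean -
(E) vacuum leak — does not account for misfire codes
(B) alone accounts for all the evidence.

B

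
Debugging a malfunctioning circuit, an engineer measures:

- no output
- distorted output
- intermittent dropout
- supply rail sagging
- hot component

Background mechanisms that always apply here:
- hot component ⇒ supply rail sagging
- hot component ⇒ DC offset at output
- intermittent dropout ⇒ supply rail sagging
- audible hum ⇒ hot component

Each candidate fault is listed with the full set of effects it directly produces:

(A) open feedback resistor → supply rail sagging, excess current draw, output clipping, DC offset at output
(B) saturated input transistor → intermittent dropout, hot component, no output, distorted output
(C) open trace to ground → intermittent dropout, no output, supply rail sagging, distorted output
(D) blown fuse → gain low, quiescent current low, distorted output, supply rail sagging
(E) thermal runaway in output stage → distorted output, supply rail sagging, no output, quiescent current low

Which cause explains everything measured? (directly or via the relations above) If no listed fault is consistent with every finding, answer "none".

Per-candidate check:
(A) open feedback resistor — no output -; distorted output -; intermittent dropout -; supply rail sagging +; hot component -
(B) saturated input transistor — accounts for every observation (supply rail sagging by hot component → supply rail sagging)
(C) open trace to ground — no output +; distorted output +; intermittent dropout +; supply rail sagging +; hot component -
(D) blown fuse — does not account for no output, intermittent dropout, hot component
(E) thermal runaway in output stage — no output +; distorted output +; intermittent dropout -; supply rail sagging +; hot component -
(B) alone accounts for all the evidence.

B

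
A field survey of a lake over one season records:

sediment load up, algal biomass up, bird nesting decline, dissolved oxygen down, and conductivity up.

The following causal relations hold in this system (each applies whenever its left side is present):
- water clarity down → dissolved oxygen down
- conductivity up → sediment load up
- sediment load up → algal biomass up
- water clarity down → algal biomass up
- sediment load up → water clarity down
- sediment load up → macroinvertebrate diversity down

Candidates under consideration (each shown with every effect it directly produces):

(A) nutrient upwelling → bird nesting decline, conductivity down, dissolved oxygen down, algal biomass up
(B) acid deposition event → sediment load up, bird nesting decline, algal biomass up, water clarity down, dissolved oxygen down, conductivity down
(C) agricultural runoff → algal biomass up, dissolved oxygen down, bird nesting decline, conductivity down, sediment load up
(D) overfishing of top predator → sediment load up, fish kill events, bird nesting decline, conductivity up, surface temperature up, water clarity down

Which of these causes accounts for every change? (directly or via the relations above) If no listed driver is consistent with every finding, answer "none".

Checking each candidate against the observations:
(A) nutrient upwelling — sediment load up miss; algal biomass up match; bird nesting decline match; dissolved oxygen down match; conductivity up miss
(B) acid deposition event — sediment load up match; algal biomass up match; bird nesting decline match; dissolved oxygen down match; conductivity up miss
(C) agricultural runoff — fails on conductivity up (predicts conductivity down, not conductivity up)
(D) overfishing of top predator — sediment load up match; algal biomass up match (by water clarity down → algal biomass up); bird nesting decline match; dissolved oxygen down match (by water clarity down → dissolved oxygen down); conductivity up match
(D) alone accounts for all the evidence.

D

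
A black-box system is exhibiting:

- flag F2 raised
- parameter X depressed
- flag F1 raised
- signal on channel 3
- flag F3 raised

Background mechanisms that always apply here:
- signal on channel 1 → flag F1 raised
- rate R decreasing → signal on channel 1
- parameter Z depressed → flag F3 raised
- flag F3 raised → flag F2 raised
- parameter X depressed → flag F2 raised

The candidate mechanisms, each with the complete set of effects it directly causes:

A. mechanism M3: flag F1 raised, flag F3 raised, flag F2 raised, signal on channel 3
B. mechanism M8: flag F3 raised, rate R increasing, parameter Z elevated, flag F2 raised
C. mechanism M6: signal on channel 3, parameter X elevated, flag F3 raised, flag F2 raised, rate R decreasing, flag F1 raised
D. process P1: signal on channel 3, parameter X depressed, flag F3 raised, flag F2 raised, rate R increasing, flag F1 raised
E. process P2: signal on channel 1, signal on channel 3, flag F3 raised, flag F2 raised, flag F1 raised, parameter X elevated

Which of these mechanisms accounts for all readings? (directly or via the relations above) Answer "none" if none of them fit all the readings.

Testing each hypothesis:
(A) mechanism M3 — does not account for parameter X depressed
(B) mechanism M8 — flag F2 raised yes; parameter X depressed NO; flag F1 raised NO; signal on channel 3 NO; flag F3 raised yes
(C) mechanism M6 — fails on parameter X depressed (predicts parameter X elevated, not parameter X depressed)
(D) process P1 — accounts for every observation
(E) process P2 — flag F2 raised yes; parameter X depressed NO; flag F1 raised yes; signal on channel 3 yes; flag F3 raised yes
Only (D) is consistent with every observation.

D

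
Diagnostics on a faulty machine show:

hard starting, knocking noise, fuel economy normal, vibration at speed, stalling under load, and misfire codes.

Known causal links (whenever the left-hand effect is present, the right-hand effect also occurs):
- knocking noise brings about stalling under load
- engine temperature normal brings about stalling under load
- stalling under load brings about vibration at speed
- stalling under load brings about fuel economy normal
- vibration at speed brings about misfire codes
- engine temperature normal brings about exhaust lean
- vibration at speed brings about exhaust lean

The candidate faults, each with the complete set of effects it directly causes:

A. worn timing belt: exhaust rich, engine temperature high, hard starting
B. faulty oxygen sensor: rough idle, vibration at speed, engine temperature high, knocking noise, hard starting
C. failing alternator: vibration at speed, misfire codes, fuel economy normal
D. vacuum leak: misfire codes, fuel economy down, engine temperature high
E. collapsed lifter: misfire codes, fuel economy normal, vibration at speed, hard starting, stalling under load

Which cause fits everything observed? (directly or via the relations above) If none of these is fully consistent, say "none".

Checking each candidate against the observations:
(A) worn timing belt — hard starting match; knocking noise miss; fuel economy normal miss; vibration at speed miss; stalling under load miss; misfire codes miss
(B) faulty oxygen sensor — hard starting match; knocking noise match; fuel economy normal match (via knocking noise → stalling under load → fuel economy normal); vibration at speed match; stalling under load match (via knocking noise → stalling under load); misfire codes match (via vibration at speed → misfire codes)
(C) failing alternator — does not account for hard starting, knocking noise, stalling under load
(D) vacuum leak — fails on hard starting, knocking noise, fuel economy normal, vibration at speed, stalling under load (predicts fuel economy down, not fuel economy normal)
(E) collapsed lifter — hard starting match; knocking noise miss; fuel economy normal match; vibration at speed match; stalling under load match; misfire codes match
(B) is the only candidate with no mismatches.

B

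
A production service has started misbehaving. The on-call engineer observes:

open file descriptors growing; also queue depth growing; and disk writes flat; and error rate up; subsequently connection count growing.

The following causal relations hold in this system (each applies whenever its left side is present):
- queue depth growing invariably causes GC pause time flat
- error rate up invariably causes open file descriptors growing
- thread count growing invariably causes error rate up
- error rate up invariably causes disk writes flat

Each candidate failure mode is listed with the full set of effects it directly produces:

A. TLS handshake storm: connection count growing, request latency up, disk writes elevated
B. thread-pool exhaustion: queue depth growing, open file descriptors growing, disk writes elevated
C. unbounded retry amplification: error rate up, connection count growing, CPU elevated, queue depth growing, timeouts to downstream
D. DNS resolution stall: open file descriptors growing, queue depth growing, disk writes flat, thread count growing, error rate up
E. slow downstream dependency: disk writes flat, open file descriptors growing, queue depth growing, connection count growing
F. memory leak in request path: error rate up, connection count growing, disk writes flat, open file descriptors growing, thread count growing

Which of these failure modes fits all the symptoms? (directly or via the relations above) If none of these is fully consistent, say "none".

Checking each candidate against the observations:
(A) TLS handshake storm — open file descriptors growing ✗; queue depth growing ✗; disk writes flat ✗; error rate up ✗; connection count growing ✓
(B) thread-pool exhaustion — fails on disk writes flat, error rate up, connection count growing (predicts disk writes elevated, not disk writes flat)
(C) unbounded retry amplification — open file descriptors growing ✓ (through error rate up → open file descriptors growing); queue depth growing ✓; disk writes flat ✓ (through error rate up → disk writes flat); error rate up ✓; connection count growing ✓
(D) DNS resolution stall — does not account for connection count growing
(E) slow downstream dependency — open file descriptors growing ✓; queue depth growing ✓; disk writes flat ✓; error rate up ✗; connection count growing ✓
(F) memory leak in request path — does not account for queue depth growing
(C) is the only candidate with no mismatches.

C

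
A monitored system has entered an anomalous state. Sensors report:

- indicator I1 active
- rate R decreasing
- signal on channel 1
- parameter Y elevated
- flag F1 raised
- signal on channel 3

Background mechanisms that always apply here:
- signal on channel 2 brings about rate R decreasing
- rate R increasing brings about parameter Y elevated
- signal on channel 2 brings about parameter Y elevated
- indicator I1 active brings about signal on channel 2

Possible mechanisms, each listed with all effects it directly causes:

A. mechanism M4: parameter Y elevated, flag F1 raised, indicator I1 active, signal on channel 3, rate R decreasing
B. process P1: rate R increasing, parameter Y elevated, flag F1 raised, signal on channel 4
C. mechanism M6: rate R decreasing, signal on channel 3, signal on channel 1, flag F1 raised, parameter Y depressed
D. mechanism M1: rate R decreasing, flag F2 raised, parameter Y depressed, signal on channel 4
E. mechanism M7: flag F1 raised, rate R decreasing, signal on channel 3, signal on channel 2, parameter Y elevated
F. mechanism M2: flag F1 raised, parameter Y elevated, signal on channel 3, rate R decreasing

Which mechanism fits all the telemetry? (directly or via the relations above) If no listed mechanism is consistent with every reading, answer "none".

Testing each hypothesis:
(A) mechanism M4 — does not account for signal on channel 1
(B) process P1 — indicator I1 active ✗; rate R decreasing ✗; signal on channel 1 ✗; parameter Y elevated ✓; flag F1 raised ✓; signal on channel 3 ✗
(C) mechanism M6 — fails on indicator I1 active, parameter Y elevated (predicts parameter Y depressed, not parameter Y elevated)
(D) mechanism M1 — indicator I1 active ✗; rate R decreasing ✓; signal on channel 1 ✗; parameter Y elevated ✗; flag F1 raised ✗; signal on channel 3 ✗
(E) mechanism M7 — indicator I1 active ✗; rate R decreasing ✓; signal on channel 1 ✗; parameter Y elevated ✓; flag F1 raised ✓; signal on channel 3 ✓
(F) mechanism M2 — indicator I1 active ✗; rate R decreasing ✓; signal on channel 1 ✗; parameter Y elevated ✓; flag F1 raised ✓; signal on channel 3 ✓
Every candidate fails on at least one observation.

none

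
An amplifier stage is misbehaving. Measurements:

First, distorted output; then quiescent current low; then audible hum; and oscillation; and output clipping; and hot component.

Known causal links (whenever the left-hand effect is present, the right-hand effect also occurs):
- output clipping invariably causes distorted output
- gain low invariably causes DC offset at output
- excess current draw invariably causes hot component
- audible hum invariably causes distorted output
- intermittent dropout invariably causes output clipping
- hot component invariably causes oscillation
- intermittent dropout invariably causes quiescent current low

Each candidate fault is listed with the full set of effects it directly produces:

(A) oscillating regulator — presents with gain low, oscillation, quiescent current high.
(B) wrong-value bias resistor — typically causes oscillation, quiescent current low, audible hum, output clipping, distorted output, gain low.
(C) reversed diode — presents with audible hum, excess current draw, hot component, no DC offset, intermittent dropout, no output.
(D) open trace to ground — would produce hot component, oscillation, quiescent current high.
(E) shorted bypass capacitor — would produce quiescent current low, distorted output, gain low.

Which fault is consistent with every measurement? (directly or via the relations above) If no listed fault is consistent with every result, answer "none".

Per-candidate check:
(A) oscillating regulator — distorted output NO; quiescent current low NO; audible hum NO; oscillation yes; output clipping NO; hot component NO
(B) wrong-value bias resistor — does not account for hot component
(C) reversed diode — accounts for every observation (distorted output via audible hum → distorted output)
(D) open trace to ground — fails on distorted output, quiescent current low, audible hum, output clipping (predicts quiescent current high, not quiescent current low)
(E) shorted bypass capacitor — distorted output yes; quiescent current low yes; audible hum NO; oscillation NO; output clipping NO; hot component NO
(C) alone accounts for all the evidence.

C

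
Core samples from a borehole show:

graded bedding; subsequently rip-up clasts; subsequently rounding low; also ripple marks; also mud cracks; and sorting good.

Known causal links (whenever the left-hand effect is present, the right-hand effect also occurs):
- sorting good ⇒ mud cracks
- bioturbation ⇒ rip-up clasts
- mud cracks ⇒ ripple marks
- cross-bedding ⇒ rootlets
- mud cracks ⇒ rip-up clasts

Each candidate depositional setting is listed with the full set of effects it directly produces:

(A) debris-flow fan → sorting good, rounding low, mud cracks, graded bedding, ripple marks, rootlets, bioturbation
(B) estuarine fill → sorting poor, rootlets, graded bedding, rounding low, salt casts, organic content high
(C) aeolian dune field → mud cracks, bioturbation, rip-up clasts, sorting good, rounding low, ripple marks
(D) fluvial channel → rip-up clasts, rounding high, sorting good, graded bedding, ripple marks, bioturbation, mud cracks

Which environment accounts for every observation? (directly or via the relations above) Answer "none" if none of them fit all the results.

A

Testing each hypothesis:
(A) debris-flow fan — accounts for every observation (rip-up clasts via mud cracks → rip-up clasts)
(B) estuarine fill — fails on rip-up clasts, ripple marks, mud cracks, sorting good (predicts sorting poor, not sorting good)
(C) aeolian dune field — does not account for graded bedding
(D) fluvial channel — graded bedding yes; rip-up clasts yes; rounding low NO; ripple marks yes; mud cracks yes; sorting good yes
(A) is the only candidate with no mismatches.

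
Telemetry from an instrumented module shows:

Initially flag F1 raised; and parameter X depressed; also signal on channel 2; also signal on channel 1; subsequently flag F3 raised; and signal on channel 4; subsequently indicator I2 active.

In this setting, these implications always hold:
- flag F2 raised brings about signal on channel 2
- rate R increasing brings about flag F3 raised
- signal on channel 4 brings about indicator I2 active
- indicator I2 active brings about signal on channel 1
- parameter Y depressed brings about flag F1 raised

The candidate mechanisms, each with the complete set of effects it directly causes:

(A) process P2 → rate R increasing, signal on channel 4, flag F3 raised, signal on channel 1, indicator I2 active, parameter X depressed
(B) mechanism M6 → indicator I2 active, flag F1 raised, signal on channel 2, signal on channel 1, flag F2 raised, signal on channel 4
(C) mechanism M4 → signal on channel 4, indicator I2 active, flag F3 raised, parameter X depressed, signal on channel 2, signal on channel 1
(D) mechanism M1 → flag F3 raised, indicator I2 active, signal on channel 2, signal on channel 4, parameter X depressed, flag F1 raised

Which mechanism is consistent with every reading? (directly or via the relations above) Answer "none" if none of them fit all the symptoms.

D

Checking each candidate against the observations:
(A) process P2 — does not account for flag F1 raised, signal on channel 2
(B) mechanism M6 — does not account for parameter X depressed, flag F3 raised
(C) mechanism M4 — does not account for flag F1 raised
(D) mechanism M1 — flag F1 raised +; parameter X depressed +; signal on channel 2 +; signal on channel 1 + (through indicator I2 active → signal on channel 1); flag F3 raised +; signal on channel 4 +; indicator I2 active +
(D) alone accounts for all the evidence.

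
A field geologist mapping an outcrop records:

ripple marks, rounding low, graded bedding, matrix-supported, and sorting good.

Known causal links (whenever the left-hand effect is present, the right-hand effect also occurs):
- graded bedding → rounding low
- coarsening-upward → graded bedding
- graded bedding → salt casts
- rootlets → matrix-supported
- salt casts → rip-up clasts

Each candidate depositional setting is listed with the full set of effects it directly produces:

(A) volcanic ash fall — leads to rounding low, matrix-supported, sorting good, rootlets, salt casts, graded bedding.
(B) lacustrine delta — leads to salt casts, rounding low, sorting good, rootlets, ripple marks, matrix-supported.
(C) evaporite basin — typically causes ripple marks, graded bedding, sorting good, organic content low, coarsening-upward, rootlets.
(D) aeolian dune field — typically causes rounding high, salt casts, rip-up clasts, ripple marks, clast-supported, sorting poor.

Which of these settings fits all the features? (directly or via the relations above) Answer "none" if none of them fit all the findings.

Testing each hypothesis:
(A) volcanic ash fall — ripple marks ✗; rounding low ✓; graded bedding ✓; matrix-supported ✓; sorting good ✓
(B) lacustrine delta — ripple marks ✓; rounding low ✓; graded bedding ✗; matrix-supported ✓; sorting good ✓
(C) evaporite basin — accounts for every observation (rounding low by graded bedding → rounding low)
(D) aeolian dune field — fails on rounding low, graded bedding, matrix-supported, sorting good (predicts rounding high, not rounding low; predicts clast-supported, not matrix-supported; predicts sorting poor, not sorting good)
(C) is the only candidate with no mismatches.

C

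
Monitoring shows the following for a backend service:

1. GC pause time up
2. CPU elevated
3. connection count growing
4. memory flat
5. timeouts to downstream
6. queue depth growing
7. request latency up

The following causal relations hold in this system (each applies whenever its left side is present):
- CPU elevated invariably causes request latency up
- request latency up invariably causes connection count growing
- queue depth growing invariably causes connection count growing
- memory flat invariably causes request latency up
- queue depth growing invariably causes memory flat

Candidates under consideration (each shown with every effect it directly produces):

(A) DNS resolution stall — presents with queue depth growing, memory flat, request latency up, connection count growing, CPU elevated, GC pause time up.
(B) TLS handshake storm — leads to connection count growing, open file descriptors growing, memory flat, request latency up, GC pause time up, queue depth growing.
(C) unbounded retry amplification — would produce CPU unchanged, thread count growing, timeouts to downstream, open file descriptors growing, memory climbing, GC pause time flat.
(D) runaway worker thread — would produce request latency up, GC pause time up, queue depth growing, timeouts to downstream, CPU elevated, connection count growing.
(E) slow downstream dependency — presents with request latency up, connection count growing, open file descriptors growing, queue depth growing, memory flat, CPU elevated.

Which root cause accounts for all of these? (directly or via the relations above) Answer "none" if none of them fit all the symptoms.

Testing each hypothesis:
(A) DNS resolution stall — does not account for timeouts to downstream
(B) TLS handshake storm — GC pause time up ✓; CPU elevated ✗; connection count growing ✓; memory flat ✓; timeouts to downstream ✗; queue depth growing ✓; request latency up ✓
(C) unbounded retry amplification — GC pause time up ✗; CPU elevated ✗; connection count growing ✗; memory flat ✗; timeouts to downstream ✓; queue depth growing ✗; request latency up ✗
(D) runaway worker thread — accounts for every observation (memory flat via queue depth growing → memory flat)
(E) slow downstream dependency — does not account for GC pause time up, timeouts to downstream
(D) is the only candidate with no mismatches.

D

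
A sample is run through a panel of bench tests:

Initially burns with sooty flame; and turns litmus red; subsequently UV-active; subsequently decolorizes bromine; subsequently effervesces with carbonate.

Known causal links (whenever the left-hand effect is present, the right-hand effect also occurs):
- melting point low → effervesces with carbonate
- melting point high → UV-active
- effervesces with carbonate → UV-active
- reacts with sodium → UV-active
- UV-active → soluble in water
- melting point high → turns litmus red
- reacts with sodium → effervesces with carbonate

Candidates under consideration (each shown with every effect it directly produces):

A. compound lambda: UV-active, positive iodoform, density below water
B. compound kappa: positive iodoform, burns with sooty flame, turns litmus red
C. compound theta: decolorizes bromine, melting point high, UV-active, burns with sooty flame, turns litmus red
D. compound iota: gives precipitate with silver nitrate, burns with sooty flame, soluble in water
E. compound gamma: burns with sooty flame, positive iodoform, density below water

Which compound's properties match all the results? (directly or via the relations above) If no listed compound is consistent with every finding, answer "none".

For each candidate, compare predicted effects to what was observed:
(A) compound lambda — burns with sooty flame miss; turns litmus red miss; UV-active match; decolorizes bromine miss; effervesces with carbonate miss
(B) compound kappa — does not account for UV-active, decolorizes bromine, effervesces with carbonate
(C) compound theta — burns with sooty flame match; turns litmus red match; UV-active match; decolorizes bromine match; effervesces with carbonate miss
(D) compound iota — burns with sooty flame match; turns litmus red miss; UV-active miss; decolorizes bromine miss; effervesces with carbonate miss
(E) compound gamma — burns with sooty flame match; turns litmus red miss; UV-active miss; decolorizes bromine miss; effervesces with carbonate miss
No candidate is consistent with all observations.

none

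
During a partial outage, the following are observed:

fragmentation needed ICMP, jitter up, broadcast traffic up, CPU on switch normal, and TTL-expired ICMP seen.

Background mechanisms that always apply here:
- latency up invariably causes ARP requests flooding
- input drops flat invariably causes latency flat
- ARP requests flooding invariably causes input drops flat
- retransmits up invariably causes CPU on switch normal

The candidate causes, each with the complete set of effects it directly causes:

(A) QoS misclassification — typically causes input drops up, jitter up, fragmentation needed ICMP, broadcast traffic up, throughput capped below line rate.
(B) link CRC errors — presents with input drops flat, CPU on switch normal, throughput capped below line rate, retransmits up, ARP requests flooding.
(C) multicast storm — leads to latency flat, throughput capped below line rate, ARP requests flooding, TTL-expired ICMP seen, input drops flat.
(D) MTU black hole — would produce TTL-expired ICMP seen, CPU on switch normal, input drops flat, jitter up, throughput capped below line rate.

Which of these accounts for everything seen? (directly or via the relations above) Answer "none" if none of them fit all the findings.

none

For each candidate, compare predicted effects to what was observed:
(A) QoS misclassification — fragmentation needed ICMP match; jitter up match; broadcast traffic up match; CPU on switch normal miss; TTL-expired ICMP seen miss
(B) link CRC errors — fragmentation needed ICMP miss; jitter up miss; broadcast traffic up miss; CPU on switch normal match; TTL-expired ICMP seen miss
(C) multicast storm — does not account for fragmentation needed ICMP, jitter up, broadcast traffic up, CPU on switch normal
(D) MTU black hole — does not account for fragmentation needed ICMP, broadcast traffic up
Every candidate fails on at least one observation.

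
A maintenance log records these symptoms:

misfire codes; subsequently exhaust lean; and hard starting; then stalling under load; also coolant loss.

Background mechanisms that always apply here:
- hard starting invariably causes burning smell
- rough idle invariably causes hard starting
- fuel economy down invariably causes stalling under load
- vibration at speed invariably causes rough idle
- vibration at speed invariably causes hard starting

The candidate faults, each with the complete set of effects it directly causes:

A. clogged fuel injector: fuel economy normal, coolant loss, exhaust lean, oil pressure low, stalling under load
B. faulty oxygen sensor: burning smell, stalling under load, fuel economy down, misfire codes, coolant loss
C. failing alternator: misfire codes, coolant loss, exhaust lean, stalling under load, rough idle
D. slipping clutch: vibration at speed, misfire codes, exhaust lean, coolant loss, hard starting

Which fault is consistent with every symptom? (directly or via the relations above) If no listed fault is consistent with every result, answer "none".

For each candidate, compare predicted effects to what was observed:
(A) clogged fuel injector — misfire codes ✗; exhaust lean ✓; hard starting ✗; stalling under load ✓; coolant loss ✓
(B) faulty oxygen sensor — does not account for exhaust lean, hard starting
(C) failing alternator — misfire codes ✓; exhaust lean ✓; hard starting ✓ (by rough idle → hard starting); stalling under load ✓; coolant loss ✓
(D) slipping clutch — misfire codes ✓; exhaust lean ✓; hard starting ✓; stalling under load ✗; coolant loss ✓
(C) alone accounts for all the evidence.

C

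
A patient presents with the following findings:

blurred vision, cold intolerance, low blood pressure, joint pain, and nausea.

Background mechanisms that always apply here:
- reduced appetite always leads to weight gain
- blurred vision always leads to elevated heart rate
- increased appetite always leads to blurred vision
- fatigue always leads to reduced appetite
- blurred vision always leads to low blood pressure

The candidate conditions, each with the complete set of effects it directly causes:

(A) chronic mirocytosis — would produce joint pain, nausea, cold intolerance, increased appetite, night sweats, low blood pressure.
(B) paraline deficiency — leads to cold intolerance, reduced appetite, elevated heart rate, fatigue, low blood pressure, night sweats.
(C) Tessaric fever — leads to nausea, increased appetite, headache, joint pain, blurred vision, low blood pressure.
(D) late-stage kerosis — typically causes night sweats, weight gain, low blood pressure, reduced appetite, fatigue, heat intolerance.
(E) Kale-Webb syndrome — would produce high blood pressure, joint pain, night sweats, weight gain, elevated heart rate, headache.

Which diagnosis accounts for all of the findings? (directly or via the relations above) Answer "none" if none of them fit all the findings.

A

Per-candidate check:
(A) chronic mirocytosis — blurred vision yes (by increased appetite → blurred vision); cold intolerance yes; low blood pressure yes; joint pain yes; nausea yes
(B) paraline deficiency — blurred vision NO; cold intolerance yes; low blood pressure yes; joint pain NO; nausea NO
(C) Tessaric fever — blurred vision yes; cold intolerance NO; low blood pressure yes; joint pain yes; nausea yes
(D) late-stage kerosis — blurred vision NO; cold intolerance NO; low blood pressure yes; joint pain NO; nausea NO
(E) Kale-Webb syndrome — blurred vision NO; cold intolerance NO; low blood pressure NO; joint pain yes; nausea NO
(A) is the only candidate with no mismatches.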